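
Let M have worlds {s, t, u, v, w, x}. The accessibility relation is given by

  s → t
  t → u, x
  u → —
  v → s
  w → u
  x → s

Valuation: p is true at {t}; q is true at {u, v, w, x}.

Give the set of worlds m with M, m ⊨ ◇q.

s: successors {t}; q there: t:F. ✗
t: successors {u, x}; q there: u:T, x:T. ✓
u: no successors, so ◇q fails. ✗
v: successors {s}; q there: s:F. ✗
w: successors {u}; q there: u:T. ✓
x: successors {s}; q there: s:F. ✗

{t, w}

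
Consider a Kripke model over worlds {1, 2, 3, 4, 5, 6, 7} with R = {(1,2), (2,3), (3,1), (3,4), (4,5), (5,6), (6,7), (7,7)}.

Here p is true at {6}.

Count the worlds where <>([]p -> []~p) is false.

1

1: successors {2}; []p -> []~p there: 2:T. ✓
2: successors {3}; []p -> []~p there: 3:T. ✓
3: successors {1, 4}; []p -> []~p there: 1:T, 4:T. ✓
4: successors {5}; []p -> []~p there: 5:F. ✗
5: successors {6}; []p -> []~p there: 6:T. ✓
6: successors {7}; []p -> []~p there: 7:T. ✓
7: successors {7}; []p -> []~p there: 7:T. ✓
Satisfying worlds: {1, 2, 3, 5, 6, 7}.
So <>([]p -> []~p) fails at the other 1 world.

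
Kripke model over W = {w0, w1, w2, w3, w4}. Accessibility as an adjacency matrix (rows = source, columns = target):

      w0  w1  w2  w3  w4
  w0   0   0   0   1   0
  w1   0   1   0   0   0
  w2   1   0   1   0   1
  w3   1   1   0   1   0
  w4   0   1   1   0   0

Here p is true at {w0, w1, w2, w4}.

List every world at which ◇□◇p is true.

w0: successors {w3}; □◇p there: w3:F. ✗
w1: successors {w1}; □◇p there: w1:T. ✓
w2: successors {w0, w2, w4}; □◇p there: w0:T, w2:F, w4:T. ✓
w3: successors {w0, w1, w3}; □◇p there: w0:T, w1:T, w3:F. ✓
w4: successors {w1, w2}; □◇p there: w1:T, w2:F. ✓

{w1, w2, w3, w4}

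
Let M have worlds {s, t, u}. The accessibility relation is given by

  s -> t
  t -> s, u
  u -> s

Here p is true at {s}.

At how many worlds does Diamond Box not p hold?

s: successors {t}; Box not p there: t:F. ✗
t: successors {s, u}; Box not p there: s:T, u:F. ✓
u: successors {s}; Box not p there: s:T. ✓
Satisfying worlds: {t, u}.

2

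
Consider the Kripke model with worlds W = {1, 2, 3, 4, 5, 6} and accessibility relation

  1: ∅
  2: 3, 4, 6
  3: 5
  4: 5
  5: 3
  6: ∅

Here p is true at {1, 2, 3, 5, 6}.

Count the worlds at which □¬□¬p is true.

1: no successors, so □¬□¬p holds vacuously. ✓
2: successors {3, 4, 6}; ¬□¬p there: 3:T, 4:T, 6:F. ✗
3: successors {5}; ¬□¬p there: 5:T. ✓
4: successors {5}; ¬□¬p there: 5:T. ✓
5: successors {3}; ¬□¬p there: 3:T. ✓
6: no successors, so □¬□¬p holds vacuously. ✓
Satisfying worlds: {1, 3, 4, 5, 6}.

5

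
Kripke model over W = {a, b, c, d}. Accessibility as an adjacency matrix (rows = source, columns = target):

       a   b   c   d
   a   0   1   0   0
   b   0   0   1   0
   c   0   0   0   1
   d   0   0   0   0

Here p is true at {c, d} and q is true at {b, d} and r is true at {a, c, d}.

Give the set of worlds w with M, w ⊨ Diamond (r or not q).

{b, c}

a: successors {b}; r or not q there: b:F. ✗
b: successors {c}; r or not q there: c:T. ✓
c: successors {d}; r or not q there: d:T. ✓
d: no successors, so Diamond (r or not q) fails. ✗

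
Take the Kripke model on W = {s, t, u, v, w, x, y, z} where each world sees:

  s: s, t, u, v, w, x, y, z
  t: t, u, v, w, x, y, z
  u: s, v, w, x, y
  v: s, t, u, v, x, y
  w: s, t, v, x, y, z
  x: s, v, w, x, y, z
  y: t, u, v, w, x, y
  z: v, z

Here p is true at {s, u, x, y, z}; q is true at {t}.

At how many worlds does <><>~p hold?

s: successors {s, t, u, v, w, x, y, z}; <>~p there: s:T, t:T, u:T, v:T, w:T, x:T, y:T, z:T. ✓
t: successors {t, u, v, w, x, y, z}; <>~p there: t:T, u:T, v:T, w:T, x:T, y:T, z:T. ✓
u: successors {s, v, w, x, y}; <>~p there: s:T, v:T, w:T, x:T, y:T. ✓
v: successors {s, t, u, v, x, y}; <>~p there: s:T, t:T, u:T, v:T, x:T, y:T. ✓
w: successors {s, t, v, x, y, z}; <>~p there: s:T, t:T, v:T, x:T, y:T, z:T. ✓
x: successors {s, v, w, x, y, z}; <>~p there: s:T, v:T, w:T, x:T, y:T, z:T. ✓
y: successors {t, u, v, w, x, y}; <>~p there: t:T, u:T, v:T, w:T, x:T, y:T. ✓
z: successors {v, z}; <>~p there: v:T, z:T. ✓
Satisfying worlds: {s, t, u, v, w, x, y, z}.

8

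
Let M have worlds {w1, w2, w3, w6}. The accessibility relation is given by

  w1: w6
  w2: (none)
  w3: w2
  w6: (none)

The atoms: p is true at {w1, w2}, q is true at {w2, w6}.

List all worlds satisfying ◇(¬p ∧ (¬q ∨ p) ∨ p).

w1: successors {w6}; ¬p ∧ (¬q ∨ p) ∨ p there: w6:F. ✗
w2: no successors, so ◇(¬p ∧ (¬q ∨ p) ∨ p) fails. ✗
w3: successors {w2}; ¬p ∧ (¬q ∨ p) ∨ p there: w2:T. ✓
w6: no successors, so ◇(¬p ∧ (¬q ∨ p) ∨ p) fails. ✗

{w3}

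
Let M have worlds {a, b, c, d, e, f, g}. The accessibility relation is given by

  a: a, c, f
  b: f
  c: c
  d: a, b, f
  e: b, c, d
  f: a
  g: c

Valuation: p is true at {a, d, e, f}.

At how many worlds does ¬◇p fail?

5

a: ◇p is T. ✗
b: ◇p is T. ✗
c: ◇p is F. ✓
d: ◇p is T. ✗
e: ◇p is T. ✗
f: ◇p is T. ✗
g: ◇p is F. ✓
Satisfying worlds: {c, g}.
So ¬◇p fails at the other 5 worlds.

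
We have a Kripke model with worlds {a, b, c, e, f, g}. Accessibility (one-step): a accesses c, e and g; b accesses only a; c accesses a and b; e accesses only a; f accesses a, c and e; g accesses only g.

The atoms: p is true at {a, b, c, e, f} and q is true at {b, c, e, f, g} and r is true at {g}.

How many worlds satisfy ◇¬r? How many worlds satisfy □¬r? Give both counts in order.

5 and 4

For ◇¬r:
a: successors {c, e, g}; ¬r there: c:T, e:T, g:F. ✓
b: successors {a}; ¬r there: a:T. ✓
c: successors {a, b}; ¬r there: a:T, b:T. ✓
e: successors {a}; ¬r there: a:T. ✓
f: successors {a, c, e}; ¬r there: a:T, c:T, e:T. ✓
g: successors {g}; ¬r there: g:F. ✗
— 5 worlds.
For □¬r:
a: successors {c, e, g}; ¬r there: c:T, e:T, g:F. ✗
b: successors {a}; ¬r there: a:T. ✓
c: successors {a, b}; ¬r there: a:T, b:T. ✓
e: successors {a}; ¬r there: a:T. ✓
f: successors {a, c, e}; ¬r there: a:T, c:T, e:T. ✓
g: successors {g}; ¬r there: g:F. ✗
— 4 worlds.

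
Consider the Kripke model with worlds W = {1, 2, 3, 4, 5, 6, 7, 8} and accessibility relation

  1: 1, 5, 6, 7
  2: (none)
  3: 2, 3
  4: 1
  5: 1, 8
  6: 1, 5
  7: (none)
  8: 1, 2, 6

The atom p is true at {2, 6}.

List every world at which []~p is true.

1: successors {1, 5, 6, 7}; ~p there: 1:T, 5:T, 6:F, 7:T. ✗
2: no successors, so []~p holds vacuously. ✓
3: successors {2, 3}; ~p there: 2:F, 3:T. ✗
4: successors {1}; ~p there: 1:T. ✓
5: successors {1, 8}; ~p there: 1:T, 8:T. ✓
6: successors {1, 5}; ~p there: 1:T, 5:T. ✓
7: no successors, so []~p holds vacuously. ✓
8: successors {1, 2, 6}; ~p there: 1:T, 2:F, 6:F. ✗

{2, 4, 5, 6, 7}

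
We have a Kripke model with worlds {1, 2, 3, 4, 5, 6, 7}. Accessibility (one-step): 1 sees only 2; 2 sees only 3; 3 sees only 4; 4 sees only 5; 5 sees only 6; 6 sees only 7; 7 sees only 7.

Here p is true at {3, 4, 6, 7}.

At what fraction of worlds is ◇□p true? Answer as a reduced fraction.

1: successors {2}; □p there: 2:T. ✓
2: successors {3}; □p there: 3:T. ✓
3: successors {4}; □p there: 4:F. ✗
4: successors {5}; □p there: 5:T. ✓
5: successors {6}; □p there: 6:T. ✓
6: successors {7}; □p there: 7:T. ✓
7: successors {7}; □p there: 7:T. ✓
That's 6 of 7 worlds, so 6/7.

6/7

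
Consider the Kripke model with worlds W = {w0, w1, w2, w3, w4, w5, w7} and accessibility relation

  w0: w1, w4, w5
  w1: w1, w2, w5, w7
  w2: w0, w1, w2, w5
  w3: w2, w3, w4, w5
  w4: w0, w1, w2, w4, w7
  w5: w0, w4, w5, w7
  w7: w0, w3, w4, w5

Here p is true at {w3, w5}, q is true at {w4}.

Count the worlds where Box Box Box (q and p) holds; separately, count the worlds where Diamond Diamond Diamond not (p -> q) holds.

0 and 7

For Box Box Box (q and p):
w0: successors {w1, w4, w5}; Box Box (q and p) there: w1:F, w4:F, w5:F. ✗
w1: successors {w1, w2, w5, w7}; Box Box (q and p) there: w1:F, w2:F, w5:F, w7:F. ✗
w2: successors {w0, w1, w2, w5}; Box Box (q and p) there: w0:F, w1:F, w2:F, w5:F. ✗
w3: successors {w2, w3, w4, w5}; Box Box (q and p) there: w2:F, w3:F, w4:F, w5:F. ✗
w4: successors {w0, w1, w2, w4, w7}; Box Box (q and p) there: w0:F, w1:F, w2:F, w4:F, w7:F. ✗
w5: successors {w0, w4, w5, w7}; Box Box (q and p) there: w0:F, w4:F, w5:F, w7:F. ✗
w7: successors {w0, w3, w4, w5}; Box Box (q and p) there: w0:F, w3:F, w4:F, w5:F. ✗
— 0 worlds.
For Diamond Diamond Diamond not (p -> q):
w0: successors {w1, w4, w5}; Diamond Diamond not (p -> q) there: w1:T, w4:T, w5:T. ✓
w1: successors {w1, w2, w5, w7}; Diamond Diamond not (p -> q) there: w1:T, w2:T, w5:T, w7:T. ✓
w2: successors {w0, w1, w2, w5}; Diamond Diamond not (p -> q) there: w0:T, w1:T, w2:T, w5:T. ✓
w3: successors {w2, w3, w4, w5}; Diamond Diamond not (p -> q) there: w2:T, w3:T, w4:T, w5:T. ✓
w4: successors {w0, w1, w2, w4, w7}; Diamond Diamond not (p -> q) there: w0:T, w1:T, w2:T, w4:T, w7:T. ✓
w5: successors {w0, w4, w5, w7}; Diamond Diamond not (p -> q) there: w0:T, w4:T, w5:T, w7:T. ✓
w7: successors {w0, w3, w4, w5}; Diamond Diamond not (p -> q) there: w0:T, w3:T, w4:T, w5:T. ✓
— 7 worlds.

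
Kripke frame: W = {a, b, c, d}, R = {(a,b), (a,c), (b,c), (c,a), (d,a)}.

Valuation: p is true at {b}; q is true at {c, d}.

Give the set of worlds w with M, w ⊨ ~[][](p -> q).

{c, d}

a: [][](p -> q) is T. ✗
b: [][](p -> q) is T. ✗
c: [][](p -> q) is F. ✓
d: [][](p -> q) is F. ✓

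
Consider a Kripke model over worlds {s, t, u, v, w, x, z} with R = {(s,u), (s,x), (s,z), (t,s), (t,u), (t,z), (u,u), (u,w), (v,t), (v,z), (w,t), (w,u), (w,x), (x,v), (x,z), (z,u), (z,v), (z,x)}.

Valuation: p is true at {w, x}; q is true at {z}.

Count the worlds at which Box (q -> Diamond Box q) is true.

s: successors {u, x, z}; q -> Diamond Box q there: u:T, x:T, z:F. ✗
t: successors {s, u, z}; q -> Diamond Box q there: s:T, u:T, z:F. ✗
u: successors {u, w}; q -> Diamond Box q there: u:T, w:T. ✓
v: successors {t, z}; q -> Diamond Box q there: t:T, z:F. ✗
w: successors {t, u, x}; q -> Diamond Box q there: t:T, u:T, x:T. ✓
x: successors {v, z}; q -> Diamond Box q there: v:T, z:F. ✗
z: successors {u, v, x}; q -> Diamond Box q there: u:T, v:T, x:T. ✓
Satisfying worlds: {u, w, z}.

3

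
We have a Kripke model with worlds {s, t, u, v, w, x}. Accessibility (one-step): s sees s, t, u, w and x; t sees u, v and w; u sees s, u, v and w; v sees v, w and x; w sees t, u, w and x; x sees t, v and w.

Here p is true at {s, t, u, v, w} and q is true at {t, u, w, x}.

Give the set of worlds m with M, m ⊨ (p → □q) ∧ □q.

s: p → □q is F, □q is F. ✗
t: p → □q is F, □q is F. ✗
u: p → □q is F, □q is F. ✗
v: p → □q is F, □q is F. ✗
w: p → □q is T, □q is T. ✓
x: p → □q is T, □q is F. ✗

{w}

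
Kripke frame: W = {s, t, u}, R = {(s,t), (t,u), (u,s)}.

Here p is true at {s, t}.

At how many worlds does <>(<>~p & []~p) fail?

2

s: successors {t}; <>~p & []~p there: t:T. ✓
t: successors {u}; <>~p & []~p there: u:F. ✗
u: successors {s}; <>~p & []~p there: s:F. ✗
Satisfying worlds: {s}.
So <>(<>~p & []~p) fails at the other 2 worlds.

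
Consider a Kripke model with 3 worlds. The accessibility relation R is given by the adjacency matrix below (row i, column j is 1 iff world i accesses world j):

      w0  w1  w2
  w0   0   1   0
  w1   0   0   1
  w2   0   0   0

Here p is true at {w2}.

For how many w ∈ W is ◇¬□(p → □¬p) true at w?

0

w0: successors {w1}; ¬□(p → □¬p) there: w1:F. ✗
w1: successors {w2}; ¬□(p → □¬p) there: w2:F. ✗
w2: no successors, so ◇¬□(p → □¬p) fails. ✗
Satisfying worlds: ∅.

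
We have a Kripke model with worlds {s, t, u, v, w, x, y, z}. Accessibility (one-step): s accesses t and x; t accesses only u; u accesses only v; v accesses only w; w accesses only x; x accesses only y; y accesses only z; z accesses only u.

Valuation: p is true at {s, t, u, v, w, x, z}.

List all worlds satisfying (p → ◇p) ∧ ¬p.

s: p → ◇p is T, ¬p is F. ✗
t: p → ◇p is T, ¬p is F. ✗
u: p → ◇p is T, ¬p is F. ✗
v: p → ◇p is T, ¬p is F. ✗
w: p → ◇p is T, ¬p is F. ✗
x: p → ◇p is F, ¬p is F. ✗
y: p → ◇p is T, ¬p is T. ✓
z: p → ◇p is T, ¬p is F. ✗

{y}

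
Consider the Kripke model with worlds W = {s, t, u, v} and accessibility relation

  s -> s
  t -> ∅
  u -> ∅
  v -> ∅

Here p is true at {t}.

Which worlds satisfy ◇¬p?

s: successors {s}; ¬p there: s:T. ✓
t: no successors, so ◇¬p fails. ✗
u: no successors, so ◇¬p fails. ✗
v: no successors, so ◇¬p fails. ✗

{s}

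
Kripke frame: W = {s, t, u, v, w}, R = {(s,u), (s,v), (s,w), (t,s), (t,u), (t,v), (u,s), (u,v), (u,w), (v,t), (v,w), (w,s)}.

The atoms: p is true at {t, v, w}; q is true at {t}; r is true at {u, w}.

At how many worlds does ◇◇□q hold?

0

s: successors {u, v, w}; ◇□q there: u:F, v:F, w:F. ✗
t: successors {s, u, v}; ◇□q there: s:F, u:F, v:F. ✗
u: successors {s, v, w}; ◇□q there: s:F, v:F, w:F. ✗
v: successors {t, w}; ◇□q there: t:F, w:F. ✗
w: successors {s}; ◇□q there: s:F. ✗
Satisfying worlds: ∅.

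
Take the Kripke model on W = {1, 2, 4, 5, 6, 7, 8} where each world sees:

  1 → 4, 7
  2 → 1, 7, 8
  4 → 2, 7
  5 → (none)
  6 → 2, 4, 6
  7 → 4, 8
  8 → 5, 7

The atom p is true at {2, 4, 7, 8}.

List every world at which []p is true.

{1, 4, 5, 7}

1: successors {4, 7}; p there: 4:T, 7:T. ✓
2: successors {1, 7, 8}; p there: 1:F, 7:T, 8:T. ✗
4: successors {2, 7}; p there: 2:T, 7:T. ✓
5: no successors, so []p holds vacuously. ✓
6: successors {2, 4, 6}; p there: 2:T, 4:T, 6:F. ✗
7: successors {4, 8}; p there: 4:T, 8:T. ✓
8: successors {5, 7}; p there: 5:F, 7:T. ✗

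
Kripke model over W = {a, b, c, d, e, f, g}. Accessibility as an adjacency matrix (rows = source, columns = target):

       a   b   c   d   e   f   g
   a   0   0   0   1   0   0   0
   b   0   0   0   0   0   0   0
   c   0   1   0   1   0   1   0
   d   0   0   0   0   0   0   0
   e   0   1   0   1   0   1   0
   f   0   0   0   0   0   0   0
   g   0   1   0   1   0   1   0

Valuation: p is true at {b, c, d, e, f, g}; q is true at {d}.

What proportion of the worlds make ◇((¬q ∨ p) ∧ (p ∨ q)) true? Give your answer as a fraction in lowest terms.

a: successors {d}; (¬q ∨ p) ∧ (p ∨ q) there: d:T. ✓
b: no successors, so ◇((¬q ∨ p) ∧ (p ∨ q)) fails. ✗
c: successors {b, d, f}; (¬q ∨ p) ∧ (p ∨ q) there: b:T, d:T, f:T. ✓
d: no successors, so ◇((¬q ∨ p) ∧ (p ∨ q)) fails. ✗
e: successors {b, d, f}; (¬q ∨ p) ∧ (p ∨ q) there: b:T, d:T, f:T. ✓
f: no successors, so ◇((¬q ∨ p) ∧ (p ∨ q)) fails. ✗
g: successors {b, d, f}; (¬q ∨ p) ∧ (p ∨ q) there: b:T, d:T, f:T. ✓
That's 4 of 7 worlds, so 4/7.

4/7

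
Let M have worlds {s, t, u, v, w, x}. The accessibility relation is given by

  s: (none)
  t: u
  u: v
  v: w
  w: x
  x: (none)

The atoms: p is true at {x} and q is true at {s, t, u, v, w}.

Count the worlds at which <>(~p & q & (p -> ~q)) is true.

3

s: no successors, so <>(~p & q & (p -> ~q)) fails. ✗
t: successors {u}; ~p & q & (p -> ~q) there: u:T. ✓
u: successors {v}; ~p & q & (p -> ~q) there: v:T. ✓
v: successors {w}; ~p & q & (p -> ~q) there: w:T. ✓
w: successors {x}; ~p & q & (p -> ~q) there: x:F. ✗
x: no successors, so <>(~p & q & (p -> ~q)) fails. ✗
Satisfying worlds: {t, u, v}.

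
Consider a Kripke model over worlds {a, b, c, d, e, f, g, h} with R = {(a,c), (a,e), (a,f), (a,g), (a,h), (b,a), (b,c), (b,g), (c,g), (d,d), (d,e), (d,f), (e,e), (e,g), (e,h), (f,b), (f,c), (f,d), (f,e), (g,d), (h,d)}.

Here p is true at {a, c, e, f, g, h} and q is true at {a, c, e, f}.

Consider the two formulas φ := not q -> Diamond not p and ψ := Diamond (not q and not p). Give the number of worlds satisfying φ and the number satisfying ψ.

For not q -> Diamond not p:
a: not q is F, Diamond not p is F. ✓
b: not q is T, Diamond not p is F. ✗
c: not q is F, Diamond not p is F. ✓
d: not q is T, Diamond not p is T. ✓
e: not q is F, Diamond not p is F. ✓
f: not q is F, Diamond not p is T. ✓
g: not q is T, Diamond not p is T. ✓
h: not q is T, Diamond not p is T. ✓
— 7 worlds.
For Diamond (not q and not p):
a: successors {c, e, f, g, h}; not q and not p there: c:F, e:F, f:F, g:F, h:F. ✗
b: successors {a, c, g}; not q and not p there: a:F, c:F, g:F. ✗
c: successors {g}; not q and not p there: g:F. ✗
d: successors {d, e, f}; not q and not p there: d:T, e:F, f:F. ✓
e: successors {e, g, h}; not q and not p there: e:F, g:F, h:F. ✗
f: successors {b, c, d, e}; not q and not p there: b:T, c:F, d:T, e:F. ✓
g: successors {d}; not q and not p there: d:T. ✓
h: successors {d}; not q and not p there: d:T. ✓
— 4 worlds.

7 and 4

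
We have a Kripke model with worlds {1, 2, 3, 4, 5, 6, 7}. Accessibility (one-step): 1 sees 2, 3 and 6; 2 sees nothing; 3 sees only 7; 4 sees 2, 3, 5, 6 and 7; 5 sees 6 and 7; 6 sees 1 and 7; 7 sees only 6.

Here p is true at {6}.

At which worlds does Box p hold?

{2, 7}

1: successors {2, 3, 6}; p there: 2:F, 3:F, 6:T. ✗
2: no successors, so Box p holds vacuously. ✓
3: successors {7}; p there: 7:F. ✗
4: successors {2, 3, 5, 6, 7}; p there: 2:F, 3:F, 5:F, 6:T, 7:F. ✗
5: successors {6, 7}; p there: 6:T, 7:F. ✗
6: successors {1, 7}; p there: 1:F, 7:F. ✗
7: successors {6}; p there: 6:T. ✓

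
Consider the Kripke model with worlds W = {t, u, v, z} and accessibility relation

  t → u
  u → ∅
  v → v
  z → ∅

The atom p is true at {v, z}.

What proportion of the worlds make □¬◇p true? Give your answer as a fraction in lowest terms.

3/4

t: successors {u}; ¬◇p there: u:T. ✓
u: no successors, so □¬◇p holds vacuously. ✓
v: successors {v}; ¬◇p there: v:F. ✗
z: no successors, so □¬◇p holds vacuously. ✓
That's 3 of 4 worlds, so 3/4.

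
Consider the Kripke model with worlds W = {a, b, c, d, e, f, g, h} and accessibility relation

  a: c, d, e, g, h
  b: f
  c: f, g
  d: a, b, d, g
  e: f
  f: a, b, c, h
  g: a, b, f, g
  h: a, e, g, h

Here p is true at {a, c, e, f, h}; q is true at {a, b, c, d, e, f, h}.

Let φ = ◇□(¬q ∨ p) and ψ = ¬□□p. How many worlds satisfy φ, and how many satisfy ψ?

For ◇□(¬q ∨ p):
a: successors {c, d, e, g, h}; □(¬q ∨ p) there: c:T, d:F, e:T, g:F, h:T. ✓
b: successors {f}; □(¬q ∨ p) there: f:F. ✗
c: successors {f, g}; □(¬q ∨ p) there: f:F, g:F. ✗
d: successors {a, b, d, g}; □(¬q ∨ p) there: a:F, b:T, d:F, g:F. ✓
e: successors {f}; □(¬q ∨ p) there: f:F. ✗
f: successors {a, b, c, h}; □(¬q ∨ p) there: a:F, b:T, c:T, h:T. ✓
g: successors {a, b, f, g}; □(¬q ∨ p) there: a:F, b:T, f:F, g:F. ✓
h: successors {a, e, g, h}; □(¬q ∨ p) there: a:F, e:T, g:F, h:T. ✓
— 5 worlds.
For ¬□□p:
a: □□p is F. ✓
b: □□p is F. ✓
c: □□p is F. ✓
d: □□p is F. ✓
e: □□p is F. ✓
f: □□p is F. ✓
g: □□p is F. ✓
h: □□p is F. ✓
— 8 worlds.

5 and 8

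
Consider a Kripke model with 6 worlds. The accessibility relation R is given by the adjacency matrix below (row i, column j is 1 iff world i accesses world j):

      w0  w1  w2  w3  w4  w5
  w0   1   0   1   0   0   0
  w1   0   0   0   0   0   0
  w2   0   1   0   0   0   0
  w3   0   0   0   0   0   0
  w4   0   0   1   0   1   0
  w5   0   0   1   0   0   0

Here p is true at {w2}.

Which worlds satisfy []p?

w0: successors {w0, w2}; p there: w0:F, w2:T. ✗
w1: no successors, so []p holds vacuously. ✓
w2: successors {w1}; p there: w1:F. ✗
w3: no successors, so []p holds vacuously. ✓
w4: successors {w2, w4}; p there: w2:T, w4:F. ✗
w5: successors {w2}; p there: w2:T. ✓

{w1, w3, w5}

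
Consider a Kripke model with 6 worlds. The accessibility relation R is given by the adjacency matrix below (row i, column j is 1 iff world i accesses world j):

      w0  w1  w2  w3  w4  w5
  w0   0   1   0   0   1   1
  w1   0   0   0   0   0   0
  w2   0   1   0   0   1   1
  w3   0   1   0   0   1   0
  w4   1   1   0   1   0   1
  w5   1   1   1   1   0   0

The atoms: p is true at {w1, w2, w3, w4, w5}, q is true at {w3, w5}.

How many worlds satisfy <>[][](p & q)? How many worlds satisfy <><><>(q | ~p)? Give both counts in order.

5 and 5

For <>[][](p & q):
w0: successors {w1, w4, w5}; [][](p & q) there: w1:T, w4:F, w5:F. ✓
w1: no successors, so <>[][](p & q) fails. ✗
w2: successors {w1, w4, w5}; [][](p & q) there: w1:T, w4:F, w5:F. ✓
w3: successors {w1, w4}; [][](p & q) there: w1:T, w4:F. ✓
w4: successors {w0, w1, w3, w5}; [][](p & q) there: w0:F, w1:T, w3:F, w5:F. ✓
w5: successors {w0, w1, w2, w3}; [][](p & q) there: w0:F, w1:T, w2:F, w3:F. ✓
— 5 worlds.
For <><><>(q | ~p):
w0: successors {w1, w4, w5}; <><>(q | ~p) there: w1:F, w4:T, w5:T. ✓
w1: no successors, so <><><>(q | ~p) fails. ✗
w2: successors {w1, w4, w5}; <><>(q | ~p) there: w1:F, w4:T, w5:T. ✓
w3: successors {w1, w4}; <><>(q | ~p) there: w1:F, w4:T. ✓
w4: successors {w0, w1, w3, w5}; <><>(q | ~p) there: w0:T, w1:F, w3:T, w5:T. ✓
w5: successors {w0, w1, w2, w3}; <><>(q | ~p) there: w0:T, w1:F, w2:T, w3:T. ✓
— 5 worlds.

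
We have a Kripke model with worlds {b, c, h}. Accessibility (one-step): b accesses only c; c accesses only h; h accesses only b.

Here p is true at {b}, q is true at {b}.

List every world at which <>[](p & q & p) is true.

{c}

b: successors {c}; [](p & q & p) there: c:F. ✗
c: successors {h}; [](p & q & p) there: h:T. ✓
h: successors {b}; [](p & q & p) there: b:F. ✗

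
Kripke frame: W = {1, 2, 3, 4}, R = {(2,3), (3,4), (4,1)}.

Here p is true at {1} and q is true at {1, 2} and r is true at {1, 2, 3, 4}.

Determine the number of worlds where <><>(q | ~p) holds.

1: no successors, so <><>(q | ~p) fails. ✗
2: successors {3}; <>(q | ~p) there: 3:T. ✓
3: successors {4}; <>(q | ~p) there: 4:T. ✓
4: successors {1}; <>(q | ~p) there: 1:F. ✗
Satisfying worlds: {2, 3}.

2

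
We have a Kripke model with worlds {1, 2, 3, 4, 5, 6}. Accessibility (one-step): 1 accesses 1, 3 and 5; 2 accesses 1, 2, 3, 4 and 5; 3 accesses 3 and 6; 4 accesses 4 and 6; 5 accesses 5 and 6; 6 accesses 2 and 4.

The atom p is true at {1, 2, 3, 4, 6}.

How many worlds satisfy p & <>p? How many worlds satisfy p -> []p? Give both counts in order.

5 and 4

For p & <>p:
1: p is T, <>p is T. ✓
2: p is T, <>p is T. ✓
3: p is T, <>p is T. ✓
4: p is T, <>p is T. ✓
5: p is F, <>p is T. ✗
6: p is T, <>p is T. ✓
— 5 worlds.
For p -> []p:
1: p is T, []p is F. ✗
2: p is T, []p is F. ✗
3: p is T, []p is T. ✓
4: p is T, []p is T. ✓
5: p is F, []p is F. ✓
6: p is T, []p is T. ✓
— 4 worlds.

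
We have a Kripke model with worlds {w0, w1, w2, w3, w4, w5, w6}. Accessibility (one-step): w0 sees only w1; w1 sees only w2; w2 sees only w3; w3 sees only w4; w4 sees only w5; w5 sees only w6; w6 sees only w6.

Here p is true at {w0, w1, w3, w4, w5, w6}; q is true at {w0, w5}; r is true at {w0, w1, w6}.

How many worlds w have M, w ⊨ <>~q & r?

3

w0: <>~q is T, r is T. ✓
w1: <>~q is T, r is T. ✓
w2: <>~q is T, r is F. ✗
w3: <>~q is T, r is F. ✗
w4: <>~q is F, r is F. ✗
w5: <>~q is T, r is F. ✗
w6: <>~q is T, r is T. ✓
Satisfying worlds: {w0, w1, w6}.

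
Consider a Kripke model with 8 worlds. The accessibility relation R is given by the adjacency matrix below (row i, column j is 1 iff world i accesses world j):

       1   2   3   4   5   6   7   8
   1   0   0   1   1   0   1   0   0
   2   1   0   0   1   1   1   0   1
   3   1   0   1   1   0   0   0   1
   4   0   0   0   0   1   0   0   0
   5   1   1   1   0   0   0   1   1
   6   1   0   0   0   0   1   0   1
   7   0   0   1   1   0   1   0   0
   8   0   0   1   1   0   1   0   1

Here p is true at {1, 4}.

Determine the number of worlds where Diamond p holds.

7

1: successors {3, 4, 6}; p there: 3:F, 4:T, 6:F. ✓
2: successors {1, 4, 5, 6, 8}; p there: 1:T, 4:T, 5:F, 6:F, 8:F. ✓
3: successors {1, 3, 4, 8}; p there: 1:T, 3:F, 4:T, 8:F. ✓
4: successors {5}; p there: 5:F. ✗
5: successors {1, 2, 3, 7, 8}; p there: 1:T, 2:F, 3:F, 7:F, 8:F. ✓
6: successors {1, 6, 8}; p there: 1:T, 6:F, 8:F. ✓
7: successors {3, 4, 6}; p there: 3:F, 4:T, 6:F. ✓
8: successors {3, 4, 6, 8}; p there: 3:F, 4:T, 6:F, 8:F. ✓
Satisfying worlds: {1, 2, 3, 5, 6, 7, 8}.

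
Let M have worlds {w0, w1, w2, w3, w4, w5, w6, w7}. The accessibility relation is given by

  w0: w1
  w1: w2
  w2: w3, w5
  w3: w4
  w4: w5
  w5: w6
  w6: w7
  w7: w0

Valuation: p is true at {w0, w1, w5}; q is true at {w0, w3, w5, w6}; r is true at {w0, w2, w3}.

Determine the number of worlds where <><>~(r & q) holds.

7

w0: successors {w1}; <>~(r & q) there: w1:T. ✓
w1: successors {w2}; <>~(r & q) there: w2:T. ✓
w2: successors {w3, w5}; <>~(r & q) there: w3:T, w5:T. ✓
w3: successors {w4}; <>~(r & q) there: w4:T. ✓
w4: successors {w5}; <>~(r & q) there: w5:T. ✓
w5: successors {w6}; <>~(r & q) there: w6:T. ✓
w6: successors {w7}; <>~(r & q) there: w7:F. ✗
w7: successors {w0}; <>~(r & q) there: w0:T. ✓
Satisfying worlds: {w0, w1, w2, w3, w4, w5, w7}.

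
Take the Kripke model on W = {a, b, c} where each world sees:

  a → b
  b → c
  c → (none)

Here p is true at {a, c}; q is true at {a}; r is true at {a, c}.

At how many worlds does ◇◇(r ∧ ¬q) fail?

a: successors {b}; ◇(r ∧ ¬q) there: b:T. ✓
b: successors {c}; ◇(r ∧ ¬q) there: c:F. ✗
c: no successors, so ◇◇(r ∧ ¬q) fails. ✗
Satisfying worlds: {a}.
So ◇◇(r ∧ ¬q) fails at the other 2 worlds.

2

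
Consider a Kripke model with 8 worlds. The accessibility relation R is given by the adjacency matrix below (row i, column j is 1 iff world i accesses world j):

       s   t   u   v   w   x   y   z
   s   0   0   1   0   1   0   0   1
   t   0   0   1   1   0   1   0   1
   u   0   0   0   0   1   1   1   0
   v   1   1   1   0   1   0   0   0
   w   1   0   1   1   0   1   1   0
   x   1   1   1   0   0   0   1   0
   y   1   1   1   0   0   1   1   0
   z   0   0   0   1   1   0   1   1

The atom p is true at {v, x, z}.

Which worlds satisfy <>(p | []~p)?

s: successors {u, w, z}; p | []~p there: u:F, w:F, z:T. ✓
t: successors {u, v, x, z}; p | []~p there: u:F, v:T, x:T, z:T. ✓
u: successors {w, x, y}; p | []~p there: w:F, x:T, y:F. ✓
v: successors {s, t, u, w}; p | []~p there: s:F, t:F, u:F, w:F. ✗
w: successors {s, u, v, x, y}; p | []~p there: s:F, u:F, v:T, x:T, y:F. ✓
x: successors {s, t, u, y}; p | []~p there: s:F, t:F, u:F, y:F. ✗
y: successors {s, t, u, x, y}; p | []~p there: s:F, t:F, u:F, x:T, y:F. ✓
z: successors {v, w, y, z}; p | []~p there: v:T, w:F, y:F, z:T. ✓

{s, t, u, w, y, z}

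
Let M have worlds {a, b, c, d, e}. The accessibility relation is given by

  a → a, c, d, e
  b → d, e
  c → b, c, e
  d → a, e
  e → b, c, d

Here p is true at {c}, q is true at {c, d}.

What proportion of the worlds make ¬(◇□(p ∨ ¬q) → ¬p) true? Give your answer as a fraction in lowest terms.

a: ◇□(p ∨ ¬q) → ¬p is T. ✗
b: ◇□(p ∨ ¬q) → ¬p is T. ✗
c: ◇□(p ∨ ¬q) → ¬p is F. ✓
d: ◇□(p ∨ ¬q) → ¬p is T. ✗
e: ◇□(p ∨ ¬q) → ¬p is T. ✗
That's 1 of 5 worlds, so 1/5.

1/5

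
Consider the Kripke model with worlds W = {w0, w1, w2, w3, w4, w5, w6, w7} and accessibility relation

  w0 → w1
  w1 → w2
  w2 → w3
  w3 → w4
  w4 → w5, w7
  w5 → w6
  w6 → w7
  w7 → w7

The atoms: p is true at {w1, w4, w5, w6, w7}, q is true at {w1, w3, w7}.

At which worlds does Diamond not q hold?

w0: successors {w1}; not q there: w1:F. ✗
w1: successors {w2}; not q there: w2:T. ✓
w2: successors {w3}; not q there: w3:F. ✗
w3: successors {w4}; not q there: w4:T. ✓
w4: successors {w5, w7}; not q there: w5:T, w7:F. ✓
w5: successors {w6}; not q there: w6:T. ✓
w6: successors {w7}; not q there: w7:F. ✗
w7: successors {w7}; not q there: w7:F. ✗

{w1, w3, w4, w5}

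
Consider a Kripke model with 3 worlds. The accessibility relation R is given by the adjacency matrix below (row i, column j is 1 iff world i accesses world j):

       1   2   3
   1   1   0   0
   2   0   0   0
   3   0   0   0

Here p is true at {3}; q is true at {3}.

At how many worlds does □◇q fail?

1

1: successors {1}; ◇q there: 1:F. ✗
2: no successors, so □◇q holds vacuously. ✓
3: no successors, so □◇q holds vacuously. ✓
Satisfying worlds: {2, 3}.
So □◇q fails at the other 1 world.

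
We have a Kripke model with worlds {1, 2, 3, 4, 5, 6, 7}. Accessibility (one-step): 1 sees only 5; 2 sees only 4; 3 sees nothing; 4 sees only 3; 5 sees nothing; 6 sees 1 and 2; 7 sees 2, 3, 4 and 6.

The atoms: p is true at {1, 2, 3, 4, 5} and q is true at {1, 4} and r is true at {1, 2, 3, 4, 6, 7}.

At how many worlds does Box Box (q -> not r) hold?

1: successors {5}; Box (q -> not r) there: 5:T. ✓
2: successors {4}; Box (q -> not r) there: 4:T. ✓
3: no successors, so Box Box (q -> not r) holds vacuously. ✓
4: successors {3}; Box (q -> not r) there: 3:T. ✓
5: no successors, so Box Box (q -> not r) holds vacuously. ✓
6: successors {1, 2}; Box (q -> not r) there: 1:T, 2:F. ✗
7: successors {2, 3, 4, 6}; Box (q -> not r) there: 2:F, 3:T, 4:T, 6:F. ✗
Satisfying worlds: {1, 2, 3, 4, 5}.

5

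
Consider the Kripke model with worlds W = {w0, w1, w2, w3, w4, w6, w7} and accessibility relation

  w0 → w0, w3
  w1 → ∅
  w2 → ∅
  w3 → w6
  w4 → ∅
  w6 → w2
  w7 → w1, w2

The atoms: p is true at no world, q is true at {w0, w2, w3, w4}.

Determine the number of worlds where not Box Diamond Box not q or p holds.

w0: not Box Diamond Box not q is T, p is F. ✓
w1: not Box Diamond Box not q is F, p is F. ✗
w2: not Box Diamond Box not q is F, p is F. ✗
w3: not Box Diamond Box not q is F, p is F. ✗
w4: not Box Diamond Box not q is F, p is F. ✗
w6: not Box Diamond Box not q is T, p is F. ✓
w7: not Box Diamond Box not q is T, p is F. ✓
Satisfying worlds: {w0, w6, w7}.

3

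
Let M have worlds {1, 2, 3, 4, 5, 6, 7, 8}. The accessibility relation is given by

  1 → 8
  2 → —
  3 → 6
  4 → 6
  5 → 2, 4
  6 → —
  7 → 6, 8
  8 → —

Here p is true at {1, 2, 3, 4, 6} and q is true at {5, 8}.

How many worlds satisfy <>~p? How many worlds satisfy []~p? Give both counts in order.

2 and 4

For <>~p:
1: successors {8}; ~p there: 8:T. ✓
2: no successors, so <>~p fails. ✗
3: successors {6}; ~p there: 6:F. ✗
4: successors {6}; ~p there: 6:F. ✗
5: successors {2, 4}; ~p there: 2:F, 4:F. ✗
6: no successors, so <>~p fails. ✗
7: successors {6, 8}; ~p there: 6:F, 8:T. ✓
8: no successors, so <>~p fails. ✗
— 2 worlds.
For []~p:
1: successors {8}; ~p there: 8:T. ✓
2: no successors, so []~p holds vacuously. ✓
3: successors {6}; ~p there: 6:F. ✗
4: successors {6}; ~p there: 6:F. ✗
5: successors {2, 4}; ~p there: 2:F, 4:F. ✗
6: no successors, so []~p holds vacuously. ✓
7: successors {6, 8}; ~p there: 6:F, 8:T. ✗
8: no successors, so []~p holds vacuously. ✓
— 4 worlds.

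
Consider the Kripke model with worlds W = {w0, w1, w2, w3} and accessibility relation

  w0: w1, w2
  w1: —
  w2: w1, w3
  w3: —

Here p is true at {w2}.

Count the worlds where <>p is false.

3

w0: successors {w1, w2}; p there: w1:F, w2:T. ✓
w1: no successors, so <>p fails. ✗
w2: successors {w1, w3}; p there: w1:F, w3:F. ✗
w3: no successors, so <>p fails. ✗
Satisfying worlds: {w0}.
So <>p fails at the other 3 worlds.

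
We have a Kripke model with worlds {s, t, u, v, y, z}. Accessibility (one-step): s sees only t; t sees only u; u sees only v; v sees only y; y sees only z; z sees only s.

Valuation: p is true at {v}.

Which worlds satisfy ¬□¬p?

{u}

s: □¬p is T. ✗
t: □¬p is T. ✗
u: □¬p is F. ✓
v: □¬p is T. ✗
y: □¬p is T. ✗
z: □¬p is T. ✗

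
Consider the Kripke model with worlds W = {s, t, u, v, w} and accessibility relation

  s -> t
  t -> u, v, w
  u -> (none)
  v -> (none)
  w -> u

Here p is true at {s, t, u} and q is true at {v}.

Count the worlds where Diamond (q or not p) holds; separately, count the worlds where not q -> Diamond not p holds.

For Diamond (q or not p):
s: successors {t}; q or not p there: t:F. ✗
t: successors {u, v, w}; q or not p there: u:F, v:T, w:T. ✓
u: no successors, so Diamond (q or not p) fails. ✗
v: no successors, so Diamond (q or not p) fails. ✗
w: successors {u}; q or not p there: u:F. ✗
— 1 world.
For not q -> Diamond not p:
s: not q is T, Diamond not p is F. ✗
t: not q is T, Diamond not p is T. ✓
u: not q is T, Diamond not p is F. ✗
v: not q is F, Diamond not p is F. ✓
w: not q is T, Diamond not p is F. ✗
— 2 worlds.

1 and 2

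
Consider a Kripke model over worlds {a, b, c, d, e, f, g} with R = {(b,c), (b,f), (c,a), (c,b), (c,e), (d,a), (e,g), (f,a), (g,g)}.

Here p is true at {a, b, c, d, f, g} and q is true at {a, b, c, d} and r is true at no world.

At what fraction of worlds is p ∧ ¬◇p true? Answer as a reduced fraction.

1/7

a: p is T, ¬◇p is T. ✓
b: p is T, ¬◇p is F. ✗
c: p is T, ¬◇p is F. ✗
d: p is T, ¬◇p is F. ✗
e: p is F, ¬◇p is F. ✗
f: p is T, ¬◇p is F. ✗
g: p is T, ¬◇p is F. ✗
That's 1 of 7 worlds, so 1/7.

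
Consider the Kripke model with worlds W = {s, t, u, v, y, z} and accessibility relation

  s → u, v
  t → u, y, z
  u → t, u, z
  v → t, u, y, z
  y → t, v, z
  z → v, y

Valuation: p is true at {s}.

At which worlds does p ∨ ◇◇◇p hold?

s: p is T, ◇◇◇p is F. ✓
t: p is F, ◇◇◇p is F. ✗
u: p is F, ◇◇◇p is F. ✗
v: p is F, ◇◇◇p is F. ✗
y: p is F, ◇◇◇p is F. ✗
z: p is F, ◇◇◇p is F. ✗

{s}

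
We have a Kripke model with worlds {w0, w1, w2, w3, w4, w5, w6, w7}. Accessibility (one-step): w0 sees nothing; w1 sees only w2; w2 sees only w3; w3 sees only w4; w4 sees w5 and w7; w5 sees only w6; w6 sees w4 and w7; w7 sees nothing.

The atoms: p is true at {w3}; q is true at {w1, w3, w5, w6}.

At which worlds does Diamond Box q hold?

w0: no successors, so Diamond Box q fails. ✗
w1: successors {w2}; Box q there: w2:T. ✓
w2: successors {w3}; Box q there: w3:F. ✗
w3: successors {w4}; Box q there: w4:F. ✗
w4: successors {w5, w7}; Box q there: w5:T, w7:T. ✓
w5: successors {w6}; Box q there: w6:F. ✗
w6: successors {w4, w7}; Box q there: w4:F, w7:T. ✓
w7: no successors, so Diamond Box q fails. ✗

{w1, w4, w6}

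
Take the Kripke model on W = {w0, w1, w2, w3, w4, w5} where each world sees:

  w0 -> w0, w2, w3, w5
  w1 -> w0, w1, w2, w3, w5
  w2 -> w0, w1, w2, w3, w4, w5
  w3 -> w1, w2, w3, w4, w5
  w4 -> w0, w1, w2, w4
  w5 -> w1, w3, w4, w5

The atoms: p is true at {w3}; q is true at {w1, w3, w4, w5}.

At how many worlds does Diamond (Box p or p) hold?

5

w0: successors {w0, w2, w3, w5}; Box p or p there: w0:F, w2:F, w3:T, w5:F. ✓
w1: successors {w0, w1, w2, w3, w5}; Box p or p there: w0:F, w1:F, w2:F, w3:T, w5:F. ✓
w2: successors {w0, w1, w2, w3, w4, w5}; Box p or p there: w0:F, w1:F, w2:F, w3:T, w4:F, w5:F. ✓
w3: successors {w1, w2, w3, w4, w5}; Box p or p there: w1:F, w2:F, w3:T, w4:F, w5:F. ✓
w4: successors {w0, w1, w2, w4}; Box p or p there: w0:F, w1:F, w2:F, w4:F. ✗
w5: successors {w1, w3, w4, w5}; Box p or p there: w1:F, w3:T, w4:F, w5:F. ✓
Satisfying worlds: {w0, w1, w2, w3, w5}.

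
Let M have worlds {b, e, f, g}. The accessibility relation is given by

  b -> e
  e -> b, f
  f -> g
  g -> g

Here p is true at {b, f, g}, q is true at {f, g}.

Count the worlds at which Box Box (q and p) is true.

2

b: successors {e}; Box (q and p) there: e:F. ✗
e: successors {b, f}; Box (q and p) there: b:F, f:T. ✗
f: successors {g}; Box (q and p) there: g:T. ✓
g: successors {g}; Box (q and p) there: g:T. ✓
Satisfying worlds: {f, g}.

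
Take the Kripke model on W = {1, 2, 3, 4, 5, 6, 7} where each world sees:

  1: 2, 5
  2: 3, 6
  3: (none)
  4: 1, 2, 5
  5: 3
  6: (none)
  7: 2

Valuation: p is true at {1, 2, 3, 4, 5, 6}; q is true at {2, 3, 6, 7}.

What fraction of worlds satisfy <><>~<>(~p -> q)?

1: successors {2, 5}; <>~<>(~p -> q) there: 2:T, 5:T. ✓
2: successors {3, 6}; <>~<>(~p -> q) there: 3:F, 6:F. ✗
3: no successors, so <><>~<>(~p -> q) fails. ✗
4: successors {1, 2, 5}; <>~<>(~p -> q) there: 1:F, 2:T, 5:T. ✓
5: successors {3}; <>~<>(~p -> q) there: 3:F. ✗
6: no successors, so <><>~<>(~p -> q) fails. ✗
7: successors {2}; <>~<>(~p -> q) there: 2:T. ✓
That's 3 of 7 worlds, so 3/7.

3/7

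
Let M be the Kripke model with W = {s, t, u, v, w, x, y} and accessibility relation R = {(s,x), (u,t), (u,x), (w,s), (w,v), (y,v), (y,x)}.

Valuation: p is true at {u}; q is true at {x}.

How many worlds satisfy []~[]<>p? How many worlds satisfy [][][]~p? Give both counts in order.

3 and 7

For []~[]<>p:
s: successors {x}; ~[]<>p there: x:F. ✗
t: no successors, so []~[]<>p holds vacuously. ✓
u: successors {t, x}; ~[]<>p there: t:F, x:F. ✗
v: no successors, so []~[]<>p holds vacuously. ✓
w: successors {s, v}; ~[]<>p there: s:T, v:F. ✗
x: no successors, so []~[]<>p holds vacuously. ✓
y: successors {v, x}; ~[]<>p there: v:F, x:F. ✗
— 3 worlds.
For [][][]~p:
s: successors {x}; [][]~p there: x:T. ✓
t: no successors, so [][][]~p holds vacuously. ✓
u: successors {t, x}; [][]~p there: t:T, x:T. ✓
v: no successors, so [][][]~p holds vacuously. ✓
w: successors {s, v}; [][]~p there: s:T, v:T. ✓
x: no successors, so [][][]~p holds vacuously. ✓
y: successors {v, x}; [][]~p there: v:T, x:T. ✓
— 7 worlds.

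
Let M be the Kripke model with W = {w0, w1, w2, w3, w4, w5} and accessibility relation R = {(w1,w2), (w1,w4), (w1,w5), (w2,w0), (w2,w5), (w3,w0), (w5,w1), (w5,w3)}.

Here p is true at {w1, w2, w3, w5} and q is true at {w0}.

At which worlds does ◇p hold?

w0: no successors, so ◇p fails. ✗
w1: successors {w2, w4, w5}; p there: w2:T, w4:F, w5:T. ✓
w2: successors {w0, w5}; p there: w0:F, w5:T. ✓
w3: successors {w0}; p there: w0:F. ✗
w4: no successors, so ◇p fails. ✗
w5: successors {w1, w3}; p there: w1:T, w3:T. ✓

{w1, w2, w5}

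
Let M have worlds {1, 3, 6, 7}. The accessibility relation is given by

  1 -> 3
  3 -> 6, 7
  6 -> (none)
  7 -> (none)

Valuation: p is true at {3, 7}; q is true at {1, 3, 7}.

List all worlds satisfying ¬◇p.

{6, 7}

1: ◇p is T. ✗
3: ◇p is T. ✗
6: ◇p is F. ✓
7: ◇p is F. ✓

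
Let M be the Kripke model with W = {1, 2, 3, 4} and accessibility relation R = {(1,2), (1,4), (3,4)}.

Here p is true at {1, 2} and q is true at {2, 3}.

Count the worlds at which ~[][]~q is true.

1: [][]~q is T. ✗
2: [][]~q is T. ✗
3: [][]~q is T. ✗
4: [][]~q is T. ✗
Satisfying worlds: ∅.

0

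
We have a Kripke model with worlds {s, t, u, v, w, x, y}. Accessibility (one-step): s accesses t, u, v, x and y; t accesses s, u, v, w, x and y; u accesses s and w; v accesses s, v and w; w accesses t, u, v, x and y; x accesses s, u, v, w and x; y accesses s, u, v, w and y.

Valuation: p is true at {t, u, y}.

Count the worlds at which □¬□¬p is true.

s: successors {t, u, v, x, y}; ¬□¬p there: t:T, u:F, v:F, x:T, y:T. ✗
t: successors {s, u, v, w, x, y}; ¬□¬p there: s:T, u:F, v:F, w:T, x:T, y:T. ✗
u: successors {s, w}; ¬□¬p there: s:T, w:T. ✓
v: successors {s, v, w}; ¬□¬p there: s:T, v:F, w:T. ✗
w: successors {t, u, v, x, y}; ¬□¬p there: t:T, u:F, v:F, x:T, y:T. ✗
x: successors {s, u, v, w, x}; ¬□¬p there: s:T, u:F, v:F, w:T, x:T. ✗
y: successors {s, u, v, w, y}; ¬□¬p there: s:T, u:F, v:F, w:T, y:T. ✗
Satisfying worlds: {u}.

1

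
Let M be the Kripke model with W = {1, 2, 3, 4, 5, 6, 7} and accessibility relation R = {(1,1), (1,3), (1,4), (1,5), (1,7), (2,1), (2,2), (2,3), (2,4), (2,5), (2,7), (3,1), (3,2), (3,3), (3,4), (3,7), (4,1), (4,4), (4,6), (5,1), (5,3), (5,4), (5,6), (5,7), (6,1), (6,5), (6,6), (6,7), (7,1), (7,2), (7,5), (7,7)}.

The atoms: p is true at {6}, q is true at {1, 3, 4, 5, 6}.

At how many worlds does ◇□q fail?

2

1: successors {1, 3, 4, 5, 7}; □q there: 1:F, 3:F, 4:T, 5:F, 7:F. ✓
2: successors {1, 2, 3, 4, 5, 7}; □q there: 1:F, 2:F, 3:F, 4:T, 5:F, 7:F. ✓
3: successors {1, 2, 3, 4, 7}; □q there: 1:F, 2:F, 3:F, 4:T, 7:F. ✓
4: successors {1, 4, 6}; □q there: 1:F, 4:T, 6:F. ✓
5: successors {1, 3, 4, 6, 7}; □q there: 1:F, 3:F, 4:T, 6:F, 7:F. ✓
6: successors {1, 5, 6, 7}; □q there: 1:F, 5:F, 6:F, 7:F. ✗
7: successors {1, 2, 5, 7}; □q there: 1:F, 2:F, 5:F, 7:F. ✗
Satisfying worlds: {1, 2, 3, 4, 5}.
So ◇□q fails at the other 2 worlds.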